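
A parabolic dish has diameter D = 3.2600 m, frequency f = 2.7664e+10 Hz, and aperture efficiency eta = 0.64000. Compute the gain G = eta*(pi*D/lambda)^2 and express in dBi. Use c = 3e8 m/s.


lambda = c / f = 3.0000e+08 / 2.7664e+10 = 0.01084442 m
G_linear = 0.64000 * (pi * 3.2600 / 0.01084442)^2 = 570824.0
G_dBi = 10 * log10(570824.0) = 57.57 dBi

57.57 dBi


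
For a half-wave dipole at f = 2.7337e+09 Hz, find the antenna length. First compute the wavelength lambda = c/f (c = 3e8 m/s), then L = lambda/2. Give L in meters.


lambda = c / f = 3.0000e+08 / 2.7337e+09 = 0.1097414 m
L = lambda / 2 = 0.1097414 / 2 = 0.05487 m

0.05487 m


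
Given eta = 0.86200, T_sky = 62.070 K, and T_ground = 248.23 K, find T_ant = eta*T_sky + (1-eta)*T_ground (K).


T_ant = 0.86200 * 62.070 + (1 - 0.86200) * 248.23 = 87.76 K

87.76 K


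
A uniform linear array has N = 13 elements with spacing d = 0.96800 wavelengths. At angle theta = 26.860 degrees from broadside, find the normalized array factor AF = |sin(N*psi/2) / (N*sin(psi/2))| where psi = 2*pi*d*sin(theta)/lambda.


psi = 2*pi*0.96800*sin(26.860 deg) = 2.747976 rad
AF = |sin(13*2.747976/2) / (13*sin(2.747976/2))| = 0.06548

0.06548


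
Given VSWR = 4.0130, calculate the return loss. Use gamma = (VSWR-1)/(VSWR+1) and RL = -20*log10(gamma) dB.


gamma = (4.0130 - 1) / (4.0130 + 1) = 0.6010373
RL = -20 * log10(0.6010373) = 4.422 dB

4.422 dB


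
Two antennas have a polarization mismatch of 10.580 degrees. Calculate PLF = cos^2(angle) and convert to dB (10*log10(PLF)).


PLF_linear = cos^2(10.580 deg) = 0.9662880
PLF_dB = 10 * log10(0.9662880) = -0.1489 dB

-0.1489 dB


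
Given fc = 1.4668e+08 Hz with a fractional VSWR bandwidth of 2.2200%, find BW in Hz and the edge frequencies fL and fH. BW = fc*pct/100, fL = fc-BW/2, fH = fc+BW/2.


BW = 1.4668e+08 * 2.2200/100 = 3.256296e+06 Hz
fL = 1.4668e+08 - 3.256296e+06/2 = 1.451e+08 Hz
fH = 1.4668e+08 + 3.256296e+06/2 = 1.483e+08 Hz

BW=3.256e+06 Hz, fL=1.451e+08 Hz, fH=1.483e+08 Hz


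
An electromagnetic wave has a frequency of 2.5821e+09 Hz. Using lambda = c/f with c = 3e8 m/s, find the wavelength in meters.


lambda = c / f = 3.0000e+08 / 2.5821e+09 = 0.1162 m

0.1162 m


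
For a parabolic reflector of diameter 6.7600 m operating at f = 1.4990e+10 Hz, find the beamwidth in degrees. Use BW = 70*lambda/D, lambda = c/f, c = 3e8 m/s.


lambda = c / f = 3.0000e+08 / 1.4990e+10 = 0.02001334 m
BW = 70 * 0.02001334 / 6.7600 = 0.2072 deg

0.2072 deg


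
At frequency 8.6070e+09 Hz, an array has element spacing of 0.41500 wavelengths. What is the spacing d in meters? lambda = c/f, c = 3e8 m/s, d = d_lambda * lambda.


lambda = c / f = 3.0000e+08 / 8.6070e+09 = 0.03485535 m
d = 0.41500 * 0.03485535 = 0.01446 m

0.01446 m


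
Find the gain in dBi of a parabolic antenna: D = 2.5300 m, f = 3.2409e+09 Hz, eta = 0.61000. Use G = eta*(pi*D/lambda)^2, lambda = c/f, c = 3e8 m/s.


lambda = c / f = 3.0000e+08 / 3.2409e+09 = 0.09256688 m
G_linear = 0.61000 * (pi * 2.5300 / 0.09256688)^2 = 4497.378
G_dBi = 10 * log10(4497.378) = 36.53 dBi

36.53 dBi


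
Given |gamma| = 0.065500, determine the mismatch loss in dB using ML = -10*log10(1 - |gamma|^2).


ML = -10 * log10(1 - 0.065500^2) = -10 * log10(0.99570975) = 0.01867 dB

0.01867 dB


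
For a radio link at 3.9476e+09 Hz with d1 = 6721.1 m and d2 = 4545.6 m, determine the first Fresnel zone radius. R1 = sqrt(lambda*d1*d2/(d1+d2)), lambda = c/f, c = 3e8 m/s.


lambda = c / f = 3.0000e+08 / 3.9476e+09 = 0.07599554 m
R1 = sqrt(0.07599554 * 6721.1 * 4545.6 / (6721.1 + 4545.6)) = 14.36 m

14.36 m


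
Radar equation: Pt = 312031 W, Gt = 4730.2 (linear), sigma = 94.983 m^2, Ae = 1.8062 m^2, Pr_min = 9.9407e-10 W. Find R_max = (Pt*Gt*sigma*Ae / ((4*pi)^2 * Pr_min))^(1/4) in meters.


R^4 = 312031*4730.2*94.983*1.8062 / ((4*pi)^2 * 9.9407e-10) = 1.613066e+18
R_max = 1.613066e+18^0.25 = 35638 m

35638 m


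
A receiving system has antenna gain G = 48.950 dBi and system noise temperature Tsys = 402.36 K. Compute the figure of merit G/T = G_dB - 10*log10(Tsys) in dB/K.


G/T = 48.950 - 10*log10(402.36) = 48.950 - 26.04615 = 22.90 dB/K

22.90 dB/K


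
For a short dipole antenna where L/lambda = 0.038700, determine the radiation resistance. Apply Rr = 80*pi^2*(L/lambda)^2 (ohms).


Rr = 80 * pi^2 * (0.038700)^2 = 80 * 9.869604 * 1.497690e-03 = 1.183 ohm

1.183 ohm


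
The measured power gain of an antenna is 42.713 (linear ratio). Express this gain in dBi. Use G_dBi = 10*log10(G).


G_dBi = 10 * log10(42.713) = 16.31 dBi

16.31 dBi


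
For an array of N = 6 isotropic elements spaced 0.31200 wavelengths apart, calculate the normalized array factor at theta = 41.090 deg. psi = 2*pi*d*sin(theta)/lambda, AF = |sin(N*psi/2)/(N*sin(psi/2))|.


psi = 2*pi*0.31200*sin(41.090 deg) = 1.288430 rad
AF = |sin(6*1.288430/2) / (6*sin(1.288430/2))| = 0.1838

0.1838


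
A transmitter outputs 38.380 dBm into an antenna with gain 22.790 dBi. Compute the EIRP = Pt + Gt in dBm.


EIRP = Pt + Gt = 38.380 + 22.790 = 61.17 dBm

61.17 dBm


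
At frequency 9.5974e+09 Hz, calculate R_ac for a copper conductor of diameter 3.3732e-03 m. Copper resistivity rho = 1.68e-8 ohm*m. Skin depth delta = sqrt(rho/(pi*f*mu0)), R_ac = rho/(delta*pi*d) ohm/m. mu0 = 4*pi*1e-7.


delta = sqrt(1.68e-8 / (pi * 9.5974e+09 * 4*pi*1e-7)) = 6.658831e-07 m
R_ac = 1.68e-8 / (6.658831e-07 * pi * 3.3732e-03) = 2.381 ohm/m

2.381 ohm/m


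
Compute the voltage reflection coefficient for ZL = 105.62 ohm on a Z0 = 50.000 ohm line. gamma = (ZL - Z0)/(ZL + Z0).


gamma = (105.62 - 50.000) / (105.62 + 50.000) = 0.3574

0.3574


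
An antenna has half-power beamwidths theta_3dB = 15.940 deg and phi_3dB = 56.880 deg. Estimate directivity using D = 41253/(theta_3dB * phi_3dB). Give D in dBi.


D_linear = 41253 / (15.940 * 56.880) = 45.49961
D_dBi = 10 * log10(45.49961) = 16.58 dBi

16.58 dBi


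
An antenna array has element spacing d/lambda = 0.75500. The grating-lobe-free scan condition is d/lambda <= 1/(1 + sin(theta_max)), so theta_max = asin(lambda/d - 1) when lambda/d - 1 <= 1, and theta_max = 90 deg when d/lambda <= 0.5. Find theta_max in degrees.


lambda/d - 1 = 1/0.75500 - 1 = 0.3245033
theta_max = asin(0.3245033) = 18.94 deg

18.94 deg


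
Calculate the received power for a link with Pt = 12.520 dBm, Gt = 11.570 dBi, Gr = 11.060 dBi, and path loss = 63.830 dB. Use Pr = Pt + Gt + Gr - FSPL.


Pr = 12.520 + 11.570 + 11.060 - 63.830 = -28.68 dBm

-28.68 dBm


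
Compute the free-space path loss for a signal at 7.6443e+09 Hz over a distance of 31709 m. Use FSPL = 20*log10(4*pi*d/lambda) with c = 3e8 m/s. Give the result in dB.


lambda = c / f = 3.0000e+08 / 7.6443e+09 = 0.03924493 m
FSPL = 20 * log10(4*pi*31709/0.03924493) = 140.1 dB

140.1 dB


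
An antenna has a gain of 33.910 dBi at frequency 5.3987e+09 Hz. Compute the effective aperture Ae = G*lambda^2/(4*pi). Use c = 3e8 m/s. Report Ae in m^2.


lambda = c / f = 3.0000e+08 / 5.3987e+09 = 0.05556893 m
G_linear = 10^(33.910/10) = 2460.368
Ae = G_linear * lambda^2 / (4*pi) = 2460.368 * 0.05556893^2 / (4*pi) = 0.6046 m^2

0.6046 m^2


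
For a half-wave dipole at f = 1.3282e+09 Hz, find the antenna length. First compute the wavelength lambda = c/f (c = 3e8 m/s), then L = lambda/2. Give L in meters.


lambda = c / f = 3.0000e+08 / 1.3282e+09 = 0.2258696 m
L = lambda / 2 = 0.2258696 / 2 = 0.1129 m

0.1129 m


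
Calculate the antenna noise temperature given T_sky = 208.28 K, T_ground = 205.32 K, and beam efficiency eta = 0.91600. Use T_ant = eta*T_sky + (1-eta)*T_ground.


T_ant = 0.91600 * 208.28 + (1 - 0.91600) * 205.32 = 208.0 K

208.0 K


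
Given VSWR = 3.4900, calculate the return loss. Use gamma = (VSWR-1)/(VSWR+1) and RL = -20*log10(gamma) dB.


gamma = (3.4900 - 1) / (3.4900 + 1) = 0.5545657
RL = -20 * log10(0.5545657) = 5.121 dB

5.121 dB


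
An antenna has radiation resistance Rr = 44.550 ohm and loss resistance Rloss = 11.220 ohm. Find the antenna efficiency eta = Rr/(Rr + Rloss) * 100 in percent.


eta = 44.550 / (44.550 + 11.220) * 100 = 79.88%

79.88%


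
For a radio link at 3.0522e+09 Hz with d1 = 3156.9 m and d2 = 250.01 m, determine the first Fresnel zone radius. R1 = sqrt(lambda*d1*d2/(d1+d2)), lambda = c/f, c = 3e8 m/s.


lambda = c / f = 3.0000e+08 / 3.0522e+09 = 0.09828976 m
R1 = sqrt(0.09828976 * 3156.9 * 250.01 / (3156.9 + 250.01)) = 4.772 m

4.772 m


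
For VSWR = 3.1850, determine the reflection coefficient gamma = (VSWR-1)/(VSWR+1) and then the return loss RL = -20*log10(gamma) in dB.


gamma = (3.1850 - 1) / (3.1850 + 1) = 0.5221027
RL = -20 * log10(0.5221027) = 5.645 dB

5.645 dB


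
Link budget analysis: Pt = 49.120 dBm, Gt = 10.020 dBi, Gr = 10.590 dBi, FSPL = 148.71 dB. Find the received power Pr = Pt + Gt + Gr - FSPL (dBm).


Pr = 49.120 + 10.020 + 10.590 - 148.71 = -78.98 dBm

-78.98 dBm


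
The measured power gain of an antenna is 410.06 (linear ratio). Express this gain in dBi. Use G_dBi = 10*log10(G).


G_dBi = 10 * log10(410.06) = 26.13 dBi

26.13 dBi


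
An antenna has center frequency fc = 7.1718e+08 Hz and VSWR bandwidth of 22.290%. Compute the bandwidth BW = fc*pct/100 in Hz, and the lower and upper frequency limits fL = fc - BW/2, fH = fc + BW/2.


BW = 7.1718e+08 * 22.290/100 = 1.598594e+08 Hz
fL = 7.1718e+08 - 1.598594e+08/2 = 6.373e+08 Hz
fH = 7.1718e+08 + 1.598594e+08/2 = 7.971e+08 Hz

BW=1.599e+08 Hz, fL=6.373e+08 Hz, fH=7.971e+08 Hz


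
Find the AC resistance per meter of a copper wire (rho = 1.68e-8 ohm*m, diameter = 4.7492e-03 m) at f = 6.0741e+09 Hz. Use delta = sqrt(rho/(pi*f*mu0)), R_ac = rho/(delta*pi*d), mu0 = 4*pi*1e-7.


delta = sqrt(1.68e-8 / (pi * 6.0741e+09 * 4*pi*1e-7)) = 8.370161e-07 m
R_ac = 1.68e-8 / (8.370161e-07 * pi * 4.7492e-03) = 1.345 ohm/m

1.345 ohm/m


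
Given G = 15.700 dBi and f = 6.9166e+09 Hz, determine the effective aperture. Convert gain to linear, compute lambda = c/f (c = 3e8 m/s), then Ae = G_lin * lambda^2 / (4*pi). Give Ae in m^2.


lambda = c / f = 3.0000e+08 / 6.9166e+09 = 0.04337391 m
G_linear = 10^(15.700/10) = 37.15352
Ae = G_linear * lambda^2 / (4*pi) = 37.15352 * 0.04337391^2 / (4*pi) = 5.562e-03 m^2

5.562e-03 m^2


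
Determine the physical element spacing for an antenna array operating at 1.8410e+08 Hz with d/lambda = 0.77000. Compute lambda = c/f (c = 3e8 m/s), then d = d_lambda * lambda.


lambda = c / f = 3.0000e+08 / 1.8410e+08 = 1.629549 m
d = 0.77000 * 1.629549 = 1.255 m

1.255 m


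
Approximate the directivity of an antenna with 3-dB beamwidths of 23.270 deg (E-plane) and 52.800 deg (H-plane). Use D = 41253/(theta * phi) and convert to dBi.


D_linear = 41253 / (23.270 * 52.800) = 33.57571
D_dBi = 10 * log10(33.57571) = 15.26 dBi

15.26 dBi


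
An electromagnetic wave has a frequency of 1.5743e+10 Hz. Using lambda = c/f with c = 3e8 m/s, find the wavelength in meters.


lambda = c / f = 3.0000e+08 / 1.5743e+10 = 0.01906 m

0.01906 m


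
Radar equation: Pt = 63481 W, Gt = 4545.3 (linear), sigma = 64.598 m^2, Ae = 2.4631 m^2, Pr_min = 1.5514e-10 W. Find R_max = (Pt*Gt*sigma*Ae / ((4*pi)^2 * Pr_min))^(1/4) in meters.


R^4 = 63481*4545.3*64.598*2.4631 / ((4*pi)^2 * 1.5514e-10) = 1.873976e+18
R_max = 1.873976e+18^0.25 = 36999 m

36999 m


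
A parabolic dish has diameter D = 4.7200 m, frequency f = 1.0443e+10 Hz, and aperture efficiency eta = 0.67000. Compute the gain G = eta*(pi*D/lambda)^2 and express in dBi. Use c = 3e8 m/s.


lambda = c / f = 3.0000e+08 / 1.0443e+10 = 0.02872738 m
G_linear = 0.67000 * (pi * 4.7200 / 0.02872738)^2 = 178511.6
G_dBi = 10 * log10(178511.6) = 52.52 dBi

52.52 dBi


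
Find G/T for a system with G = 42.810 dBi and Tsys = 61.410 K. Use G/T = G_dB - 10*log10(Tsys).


G/T = 42.810 - 10*log10(61.410) = 42.810 - 17.88239 = 24.93 dB/K

24.93 dB/K


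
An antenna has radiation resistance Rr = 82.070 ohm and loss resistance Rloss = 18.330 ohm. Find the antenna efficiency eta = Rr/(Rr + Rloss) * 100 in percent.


eta = 82.070 / (82.070 + 18.330) * 100 = 81.74%

81.74%


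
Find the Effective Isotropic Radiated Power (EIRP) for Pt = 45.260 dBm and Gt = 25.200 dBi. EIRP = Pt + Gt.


EIRP = Pt + Gt = 45.260 + 25.200 = 70.46 dBm

70.46 dBm


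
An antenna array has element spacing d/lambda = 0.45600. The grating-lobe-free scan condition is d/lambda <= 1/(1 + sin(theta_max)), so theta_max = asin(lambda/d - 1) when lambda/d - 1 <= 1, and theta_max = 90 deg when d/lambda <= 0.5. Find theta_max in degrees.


lambda/d - 1 = 1/0.45600 - 1 = 1.192982 >= 1
d/lambda <= 0.5, so the array can scan to endfire without grating lobes: theta_max = 90 deg

90 deg


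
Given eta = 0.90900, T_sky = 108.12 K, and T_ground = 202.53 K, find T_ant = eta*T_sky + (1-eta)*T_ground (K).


T_ant = 0.90900 * 108.12 + (1 - 0.90900) * 202.53 = 116.7 K

116.7 K


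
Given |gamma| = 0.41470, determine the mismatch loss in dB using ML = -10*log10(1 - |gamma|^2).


ML = -10 * log10(1 - 0.41470^2) = -10 * log10(0.82802391) = 0.8196 dB

0.8196 dB


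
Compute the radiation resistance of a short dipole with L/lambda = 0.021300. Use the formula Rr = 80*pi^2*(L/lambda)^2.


Rr = 80 * pi^2 * (0.021300)^2 = 80 * 9.869604 * 4.536900e-04 = 0.3582 ohm

0.3582 ohm


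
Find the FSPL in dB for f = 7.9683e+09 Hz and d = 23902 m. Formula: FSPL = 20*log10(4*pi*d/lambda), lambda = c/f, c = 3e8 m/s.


lambda = c / f = 3.0000e+08 / 7.9683e+09 = 0.03764918 m
FSPL = 20 * log10(4*pi*23902/0.03764918) = 138.0 dB

138.0 dB


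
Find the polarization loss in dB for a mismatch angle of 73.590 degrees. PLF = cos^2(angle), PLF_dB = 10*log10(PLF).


PLF_linear = cos^2(73.590 deg) = 0.07981127
PLF_dB = 10 * log10(0.07981127) = -10.98 dB

-10.98 dB


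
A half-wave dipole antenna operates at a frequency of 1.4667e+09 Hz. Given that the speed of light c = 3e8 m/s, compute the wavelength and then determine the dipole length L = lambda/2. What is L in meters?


lambda = c / f = 3.0000e+08 / 1.4667e+09 = 0.2045408 m
L = lambda / 2 = 0.2045408 / 2 = 0.1023 m

0.1023 m


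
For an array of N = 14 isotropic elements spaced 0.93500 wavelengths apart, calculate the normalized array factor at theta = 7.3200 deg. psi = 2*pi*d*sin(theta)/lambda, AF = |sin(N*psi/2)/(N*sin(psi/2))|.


psi = 2*pi*0.93500*sin(7.3200 deg) = 0.7485104 rad
AF = |sin(14*0.7485104/2) / (14*sin(0.7485104/2))| = 0.1689

0.1689


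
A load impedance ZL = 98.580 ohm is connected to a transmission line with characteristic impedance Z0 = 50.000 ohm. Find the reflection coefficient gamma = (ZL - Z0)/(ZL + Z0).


gamma = (98.580 - 50.000) / (98.580 + 50.000) = 0.3270

0.3270


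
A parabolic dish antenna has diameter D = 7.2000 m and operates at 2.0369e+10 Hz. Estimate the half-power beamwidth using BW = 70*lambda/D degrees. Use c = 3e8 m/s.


lambda = c / f = 3.0000e+08 / 2.0369e+10 = 0.01472826 m
BW = 70 * 0.01472826 / 7.2000 = 0.1432 deg

0.1432 deg


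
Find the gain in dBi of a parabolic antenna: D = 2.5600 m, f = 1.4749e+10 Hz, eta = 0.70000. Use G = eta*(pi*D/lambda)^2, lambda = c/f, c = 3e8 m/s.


lambda = c / f = 3.0000e+08 / 1.4749e+10 = 0.02034036 m
G_linear = 0.70000 * (pi * 2.5600 / 0.02034036)^2 = 109436.1
G_dBi = 10 * log10(109436.1) = 50.39 dBi

50.39 dBi


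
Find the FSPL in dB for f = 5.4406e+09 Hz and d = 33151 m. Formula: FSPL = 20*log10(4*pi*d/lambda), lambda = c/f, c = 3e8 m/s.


lambda = c / f = 3.0000e+08 / 5.4406e+09 = 0.05514098 m
FSPL = 20 * log10(4*pi*33151/0.05514098) = 137.6 dB

137.6 dB


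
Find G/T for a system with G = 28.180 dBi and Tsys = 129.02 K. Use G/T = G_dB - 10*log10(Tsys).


G/T = 28.180 - 10*log10(129.02) = 28.180 - 21.10657 = 7.073 dB/K

7.073 dB/K


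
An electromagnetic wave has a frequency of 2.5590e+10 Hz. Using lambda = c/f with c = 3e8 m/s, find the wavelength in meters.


lambda = c / f = 3.0000e+08 / 2.5590e+10 = 0.01172 m

0.01172 m


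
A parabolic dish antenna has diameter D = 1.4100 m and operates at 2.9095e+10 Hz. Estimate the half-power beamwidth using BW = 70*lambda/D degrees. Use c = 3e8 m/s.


lambda = c / f = 3.0000e+08 / 2.9095e+10 = 0.01031105 m
BW = 70 * 0.01031105 / 1.4100 = 0.5119 deg

0.5119 deg


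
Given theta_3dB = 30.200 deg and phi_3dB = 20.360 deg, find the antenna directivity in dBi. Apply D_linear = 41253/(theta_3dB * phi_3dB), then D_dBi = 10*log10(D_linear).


D_linear = 41253 / (30.200 * 20.360) = 67.09201
D_dBi = 10 * log10(67.09201) = 18.27 dBi

18.27 dBi


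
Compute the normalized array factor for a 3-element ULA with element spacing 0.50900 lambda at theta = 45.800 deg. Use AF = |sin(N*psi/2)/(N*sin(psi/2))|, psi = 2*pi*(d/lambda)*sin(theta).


psi = 2*pi*0.50900*sin(45.800 deg) = 2.292781 rad
AF = |sin(3*2.292781/2) / (3*sin(2.292781/2))| = 0.1073

0.1073


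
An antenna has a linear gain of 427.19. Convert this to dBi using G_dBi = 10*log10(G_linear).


G_dBi = 10 * log10(427.19) = 26.31 dBi

26.31 dBi


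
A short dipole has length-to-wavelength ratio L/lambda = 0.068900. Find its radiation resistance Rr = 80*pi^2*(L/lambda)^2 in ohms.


Rr = 80 * pi^2 * (0.068900)^2 = 80 * 9.869604 * 4.747210e-03 = 3.748 ohm

3.748 ohm


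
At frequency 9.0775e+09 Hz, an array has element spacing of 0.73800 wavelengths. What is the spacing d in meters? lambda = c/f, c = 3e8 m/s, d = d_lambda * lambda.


lambda = c / f = 3.0000e+08 / 9.0775e+09 = 0.03304875 m
d = 0.73800 * 0.03304875 = 0.02439 m

0.02439 m


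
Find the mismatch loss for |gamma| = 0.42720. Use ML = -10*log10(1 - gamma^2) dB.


ML = -10 * log10(1 - 0.42720^2) = -10 * log10(0.81750016) = 0.8751 dB

0.8751 dB


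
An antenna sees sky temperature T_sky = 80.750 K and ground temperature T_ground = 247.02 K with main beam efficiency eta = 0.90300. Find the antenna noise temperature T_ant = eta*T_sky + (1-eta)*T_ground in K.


T_ant = 0.90300 * 80.750 + (1 - 0.90300) * 247.02 = 96.88 K

96.88 K


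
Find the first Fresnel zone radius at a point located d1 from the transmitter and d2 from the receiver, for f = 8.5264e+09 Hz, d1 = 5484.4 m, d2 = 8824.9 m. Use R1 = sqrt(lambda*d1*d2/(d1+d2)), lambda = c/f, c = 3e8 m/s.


lambda = c / f = 3.0000e+08 / 8.5264e+09 = 0.03518484 m
R1 = sqrt(0.03518484 * 5484.4 * 8824.9 / (5484.4 + 8824.9)) = 10.91 m

10.91 m


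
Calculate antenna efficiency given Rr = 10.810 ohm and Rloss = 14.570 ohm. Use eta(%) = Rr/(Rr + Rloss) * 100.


eta = 10.810 / (10.810 + 14.570) * 100 = 42.59%

42.59%


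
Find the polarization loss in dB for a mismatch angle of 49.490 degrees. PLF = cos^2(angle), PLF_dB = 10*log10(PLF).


PLF_linear = cos^2(49.490 deg) = 0.4219552
PLF_dB = 10 * log10(0.4219552) = -3.747 dB

-3.747 dB


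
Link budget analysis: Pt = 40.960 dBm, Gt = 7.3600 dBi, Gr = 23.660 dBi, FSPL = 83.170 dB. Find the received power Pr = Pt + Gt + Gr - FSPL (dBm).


Pr = 40.960 + 7.3600 + 23.660 - 83.170 = -11.19 dBm

-11.19 dBm


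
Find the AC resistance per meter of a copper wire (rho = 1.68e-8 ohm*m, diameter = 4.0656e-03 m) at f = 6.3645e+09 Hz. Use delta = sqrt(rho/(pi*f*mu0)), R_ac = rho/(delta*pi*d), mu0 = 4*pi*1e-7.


delta = sqrt(1.68e-8 / (pi * 6.3645e+09 * 4*pi*1e-7)) = 8.176974e-07 m
R_ac = 1.68e-8 / (8.176974e-07 * pi * 4.0656e-03) = 1.609 ohm/m

1.609 ohm/m


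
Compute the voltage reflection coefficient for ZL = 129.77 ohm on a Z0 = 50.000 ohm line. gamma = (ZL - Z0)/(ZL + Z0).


gamma = (129.77 - 50.000) / (129.77 + 50.000) = 0.4437

0.4437


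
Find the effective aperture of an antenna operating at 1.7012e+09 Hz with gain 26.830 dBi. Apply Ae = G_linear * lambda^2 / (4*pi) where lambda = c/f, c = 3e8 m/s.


lambda = c / f = 3.0000e+08 / 1.7012e+09 = 0.1763461 m
G_linear = 10^(26.830/10) = 481.9478
Ae = G_linear * lambda^2 / (4*pi) = 481.9478 * 0.1763461^2 / (4*pi) = 1.193 m^2

1.193 m^2


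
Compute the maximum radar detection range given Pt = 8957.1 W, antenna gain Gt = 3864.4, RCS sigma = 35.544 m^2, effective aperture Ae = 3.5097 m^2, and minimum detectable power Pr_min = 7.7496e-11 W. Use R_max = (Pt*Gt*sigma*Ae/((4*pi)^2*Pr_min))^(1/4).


R^4 = 8957.1*3864.4*35.544*3.5097 / ((4*pi)^2 * 7.7496e-11) = 3.528473e+17
R_max = 3.528473e+17^0.25 = 24372 m

24372 m


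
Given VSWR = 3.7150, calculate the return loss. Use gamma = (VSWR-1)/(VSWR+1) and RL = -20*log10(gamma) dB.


gamma = (3.7150 - 1) / (3.7150 + 1) = 0.5758218
RL = -20 * log10(0.5758218) = 4.794 dB

4.794 dB


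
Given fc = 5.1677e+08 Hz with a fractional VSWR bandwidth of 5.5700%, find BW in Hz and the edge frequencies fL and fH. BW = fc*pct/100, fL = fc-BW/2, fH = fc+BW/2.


BW = 5.1677e+08 * 5.5700/100 = 2.878409e+07 Hz
fL = 5.1677e+08 - 2.878409e+07/2 = 5.024e+08 Hz
fH = 5.1677e+08 + 2.878409e+07/2 = 5.312e+08 Hz

BW=2.878e+07 Hz, fL=5.024e+08 Hz, fH=5.312e+08 Hz


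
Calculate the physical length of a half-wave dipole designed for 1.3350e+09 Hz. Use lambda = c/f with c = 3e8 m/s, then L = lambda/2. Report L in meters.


lambda = c / f = 3.0000e+08 / 1.3350e+09 = 0.2247191 m
L = lambda / 2 = 0.2247191 / 2 = 0.1124 m

0.1124 m


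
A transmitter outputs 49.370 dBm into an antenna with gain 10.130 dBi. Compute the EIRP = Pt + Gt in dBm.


EIRP = Pt + Gt = 49.370 + 10.130 = 59.50 dBm

59.50 dBm


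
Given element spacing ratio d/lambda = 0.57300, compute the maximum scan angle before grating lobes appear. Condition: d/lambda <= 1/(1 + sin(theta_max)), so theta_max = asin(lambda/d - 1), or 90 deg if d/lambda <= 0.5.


lambda/d - 1 = 1/0.57300 - 1 = 0.7452007
theta_max = asin(0.7452007) = 48.18 deg

48.18 deg


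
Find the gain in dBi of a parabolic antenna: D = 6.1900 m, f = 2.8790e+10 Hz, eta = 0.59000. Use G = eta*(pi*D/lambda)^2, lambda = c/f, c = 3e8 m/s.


lambda = c / f = 3.0000e+08 / 2.8790e+10 = 0.01042028 m
G_linear = 0.59000 * (pi * 6.1900 / 0.01042028)^2 = 2.054822e+06
G_dBi = 10 * log10(2.054822e+06) = 63.13 dBi

63.13 dBi


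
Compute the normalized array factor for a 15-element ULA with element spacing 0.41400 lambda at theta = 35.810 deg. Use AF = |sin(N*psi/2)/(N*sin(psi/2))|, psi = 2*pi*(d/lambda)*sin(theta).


psi = 2*pi*0.41400*sin(35.810 deg) = 1.521983 rad
AF = |sin(15*1.521983/2) / (15*sin(1.521983/2))| = 0.08829

0.08829


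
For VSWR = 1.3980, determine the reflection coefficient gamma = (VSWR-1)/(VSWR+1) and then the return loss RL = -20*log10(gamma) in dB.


gamma = (1.3980 - 1) / (1.3980 + 1) = 0.1659716
RL = -20 * log10(0.1659716) = 15.60 dB

15.60 dB


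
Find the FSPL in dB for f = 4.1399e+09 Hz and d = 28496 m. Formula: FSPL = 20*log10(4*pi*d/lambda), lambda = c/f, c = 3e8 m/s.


lambda = c / f = 3.0000e+08 / 4.1399e+09 = 0.07246552 m
FSPL = 20 * log10(4*pi*28496/0.07246552) = 133.9 dB

133.9 dB


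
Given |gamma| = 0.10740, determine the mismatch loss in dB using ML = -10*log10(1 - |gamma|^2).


ML = -10 * log10(1 - 0.10740^2) = -10 * log10(0.98846524) = 0.05039 dB

0.05039 dB


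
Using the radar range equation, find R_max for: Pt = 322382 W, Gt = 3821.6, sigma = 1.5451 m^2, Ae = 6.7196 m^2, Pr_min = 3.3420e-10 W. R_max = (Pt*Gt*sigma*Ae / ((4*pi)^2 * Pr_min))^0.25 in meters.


R^4 = 322382*3821.6*1.5451*6.7196 / ((4*pi)^2 * 3.3420e-10) = 2.423761e+17
R_max = 2.423761e+17^0.25 = 22188 m

22188 m


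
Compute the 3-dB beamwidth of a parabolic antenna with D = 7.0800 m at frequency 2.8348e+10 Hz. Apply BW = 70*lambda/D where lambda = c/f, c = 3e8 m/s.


lambda = c / f = 3.0000e+08 / 2.8348e+10 = 0.01058276 m
BW = 70 * 0.01058276 / 7.0800 = 0.1046 deg

0.1046 deg


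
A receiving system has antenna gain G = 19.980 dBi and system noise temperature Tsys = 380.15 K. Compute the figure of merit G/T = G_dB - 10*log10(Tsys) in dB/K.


G/T = 19.980 - 10*log10(380.15) = 19.980 - 25.79955 = -5.820 dB/K

-5.820 dB/K


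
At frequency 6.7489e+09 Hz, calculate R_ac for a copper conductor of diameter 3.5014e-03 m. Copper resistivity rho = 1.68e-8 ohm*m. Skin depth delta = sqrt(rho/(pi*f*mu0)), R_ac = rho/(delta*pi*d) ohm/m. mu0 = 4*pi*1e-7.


delta = sqrt(1.68e-8 / (pi * 6.7489e+09 * 4*pi*1e-7)) = 7.940691e-07 m
R_ac = 1.68e-8 / (7.940691e-07 * pi * 3.5014e-03) = 1.923 ohm/m

1.923 ohm/m


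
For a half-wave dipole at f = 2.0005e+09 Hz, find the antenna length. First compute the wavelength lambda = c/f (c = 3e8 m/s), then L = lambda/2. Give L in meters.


lambda = c / f = 3.0000e+08 / 2.0005e+09 = 0.1499625 m
L = lambda / 2 = 0.1499625 / 2 = 0.07498 m

0.07498 m


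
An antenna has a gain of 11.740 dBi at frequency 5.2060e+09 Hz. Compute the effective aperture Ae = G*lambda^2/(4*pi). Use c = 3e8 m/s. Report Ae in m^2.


lambda = c / f = 3.0000e+08 / 5.2060e+09 = 0.05762582 m
G_linear = 10^(11.740/10) = 14.92794
Ae = G_linear * lambda^2 / (4*pi) = 14.92794 * 0.05762582^2 / (4*pi) = 3.945e-03 m^2

3.945e-03 m^2


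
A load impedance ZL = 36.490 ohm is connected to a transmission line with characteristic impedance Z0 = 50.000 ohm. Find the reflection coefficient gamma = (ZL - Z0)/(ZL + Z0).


gamma = (36.490 - 50.000) / (36.490 + 50.000) = -0.1562

-0.1562


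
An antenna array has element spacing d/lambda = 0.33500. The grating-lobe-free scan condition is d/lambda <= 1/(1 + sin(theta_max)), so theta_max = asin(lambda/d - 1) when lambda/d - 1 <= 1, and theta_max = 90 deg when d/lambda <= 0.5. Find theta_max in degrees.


lambda/d - 1 = 1/0.33500 - 1 = 1.985075 >= 1
d/lambda <= 0.5, so the array can scan to endfire without grating lobes: theta_max = 90 deg

90 deg


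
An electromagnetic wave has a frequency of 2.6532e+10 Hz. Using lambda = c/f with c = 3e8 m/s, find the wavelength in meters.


lambda = c / f = 3.0000e+08 / 2.6532e+10 = 0.01131 m

0.01131 m


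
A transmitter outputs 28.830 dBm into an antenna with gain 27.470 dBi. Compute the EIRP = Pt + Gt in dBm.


EIRP = Pt + Gt = 28.830 + 27.470 = 56.30 dBm

56.30 dBm


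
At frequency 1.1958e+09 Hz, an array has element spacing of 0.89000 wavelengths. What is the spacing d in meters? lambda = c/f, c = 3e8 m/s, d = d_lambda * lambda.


lambda = c / f = 3.0000e+08 / 1.1958e+09 = 0.2508781 m
d = 0.89000 * 0.2508781 = 0.2233 m

0.2233 m


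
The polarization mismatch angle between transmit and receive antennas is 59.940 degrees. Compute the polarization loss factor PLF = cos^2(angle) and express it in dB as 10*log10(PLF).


PLF_linear = cos^2(59.940 deg) = 0.2509074
PLF_dB = 10 * log10(0.2509074) = -6.005 dB

-6.005 dB


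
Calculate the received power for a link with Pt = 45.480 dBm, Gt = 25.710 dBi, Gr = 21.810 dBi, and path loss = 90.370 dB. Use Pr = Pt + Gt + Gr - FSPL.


Pr = 45.480 + 25.710 + 21.810 - 90.370 = 2.63 dBm

2.63 dBm


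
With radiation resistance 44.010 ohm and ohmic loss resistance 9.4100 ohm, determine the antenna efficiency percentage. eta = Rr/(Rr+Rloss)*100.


eta = 44.010 / (44.010 + 9.4100) * 100 = 82.38%

82.38%


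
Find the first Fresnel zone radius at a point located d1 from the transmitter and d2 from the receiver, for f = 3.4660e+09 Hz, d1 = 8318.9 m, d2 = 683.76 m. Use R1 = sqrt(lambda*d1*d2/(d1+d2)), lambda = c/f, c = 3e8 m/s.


lambda = c / f = 3.0000e+08 / 3.4660e+09 = 0.08655511 m
R1 = sqrt(0.08655511 * 8318.9 * 683.76 / (8318.9 + 683.76)) = 7.395 m

7.395 m


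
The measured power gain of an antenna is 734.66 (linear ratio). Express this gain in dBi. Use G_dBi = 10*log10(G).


G_dBi = 10 * log10(734.66) = 28.66 dBi

28.66 dBi


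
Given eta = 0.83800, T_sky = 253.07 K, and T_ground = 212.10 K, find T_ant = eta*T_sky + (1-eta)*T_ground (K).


T_ant = 0.83800 * 253.07 + (1 - 0.83800) * 212.10 = 246.4 K

246.4 K


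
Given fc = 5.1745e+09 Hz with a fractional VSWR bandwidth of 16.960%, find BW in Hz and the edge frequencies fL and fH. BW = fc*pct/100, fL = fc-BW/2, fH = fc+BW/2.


BW = 5.1745e+09 * 16.960/100 = 8.775952e+08 Hz
fL = 5.1745e+09 - 8.775952e+08/2 = 4.736e+09 Hz
fH = 5.1745e+09 + 8.775952e+08/2 = 5.613e+09 Hz

BW=8.776e+08 Hz, fL=4.736e+09 Hz, fH=5.613e+09 Hz


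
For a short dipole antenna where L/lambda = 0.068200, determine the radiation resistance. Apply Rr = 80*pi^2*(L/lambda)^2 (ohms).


Rr = 80 * pi^2 * (0.068200)^2 = 80 * 9.869604 * 4.651240e-03 = 3.672 ohm

3.672 ohm


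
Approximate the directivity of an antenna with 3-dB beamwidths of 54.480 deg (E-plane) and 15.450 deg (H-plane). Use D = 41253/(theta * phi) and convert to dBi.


D_linear = 41253 / (54.480 * 15.450) = 49.01059
D_dBi = 10 * log10(49.01059) = 16.90 dBi

16.90 dBi


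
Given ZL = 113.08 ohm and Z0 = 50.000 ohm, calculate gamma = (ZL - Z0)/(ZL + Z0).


gamma = (113.08 - 50.000) / (113.08 + 50.000) = 0.3868

0.3868


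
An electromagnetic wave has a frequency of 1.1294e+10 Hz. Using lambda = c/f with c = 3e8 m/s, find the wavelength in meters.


lambda = c / f = 3.0000e+08 / 1.1294e+10 = 0.02656 m

0.02656 m


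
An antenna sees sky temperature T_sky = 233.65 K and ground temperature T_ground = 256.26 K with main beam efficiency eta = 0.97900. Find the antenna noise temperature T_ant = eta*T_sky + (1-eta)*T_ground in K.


T_ant = 0.97900 * 233.65 + (1 - 0.97900) * 256.26 = 234.1 K

234.1 K


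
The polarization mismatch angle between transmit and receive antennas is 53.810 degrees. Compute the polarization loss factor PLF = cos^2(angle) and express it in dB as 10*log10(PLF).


PLF_linear = cos^2(53.810 deg) = 0.3486487
PLF_dB = 10 * log10(0.3486487) = -4.576 dB

-4.576 dB


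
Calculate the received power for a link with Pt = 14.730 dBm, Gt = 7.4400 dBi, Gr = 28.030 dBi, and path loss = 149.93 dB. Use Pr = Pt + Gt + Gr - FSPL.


Pr = 14.730 + 7.4400 + 28.030 - 149.93 = -99.73 dBm

-99.73 dBm


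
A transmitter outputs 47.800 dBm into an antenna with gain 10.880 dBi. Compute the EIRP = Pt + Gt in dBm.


EIRP = Pt + Gt = 47.800 + 10.880 = 58.68 dBm

58.68 dBm


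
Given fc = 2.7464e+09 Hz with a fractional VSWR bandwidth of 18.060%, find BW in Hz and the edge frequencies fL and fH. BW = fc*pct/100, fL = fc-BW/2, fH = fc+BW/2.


BW = 2.7464e+09 * 18.060/100 = 4.959998e+08 Hz
fL = 2.7464e+09 - 4.959998e+08/2 = 2.498e+09 Hz
fH = 2.7464e+09 + 4.959998e+08/2 = 2.994e+09 Hz

BW=4.960e+08 Hz, fL=2.498e+09 Hz, fH=2.994e+09 Hz


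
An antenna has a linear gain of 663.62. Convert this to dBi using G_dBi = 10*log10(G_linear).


G_dBi = 10 * log10(663.62) = 28.22 dBi

28.22 dBi


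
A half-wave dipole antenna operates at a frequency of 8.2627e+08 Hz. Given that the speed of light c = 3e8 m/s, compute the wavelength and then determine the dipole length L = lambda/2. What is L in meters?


lambda = c / f = 3.0000e+08 / 8.2627e+08 = 0.3630774 m
L = lambda / 2 = 0.3630774 / 2 = 0.1815 m

0.1815 m


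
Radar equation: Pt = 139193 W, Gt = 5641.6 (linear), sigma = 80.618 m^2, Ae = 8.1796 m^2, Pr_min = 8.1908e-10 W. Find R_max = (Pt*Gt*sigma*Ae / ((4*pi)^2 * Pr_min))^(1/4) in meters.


R^4 = 139193*5641.6*80.618*8.1796 / ((4*pi)^2 * 8.1908e-10) = 4.003481e+18
R_max = 4.003481e+18^0.25 = 44731 m

44731 m


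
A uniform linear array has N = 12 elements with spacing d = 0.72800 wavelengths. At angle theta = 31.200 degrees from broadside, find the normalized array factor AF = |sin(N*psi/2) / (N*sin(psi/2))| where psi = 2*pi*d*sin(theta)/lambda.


psi = 2*pi*0.72800*sin(31.200 deg) = 2.369538 rad
AF = |sin(12*2.369538/2) / (12*sin(2.369538/2))| = 0.08966

0.08966


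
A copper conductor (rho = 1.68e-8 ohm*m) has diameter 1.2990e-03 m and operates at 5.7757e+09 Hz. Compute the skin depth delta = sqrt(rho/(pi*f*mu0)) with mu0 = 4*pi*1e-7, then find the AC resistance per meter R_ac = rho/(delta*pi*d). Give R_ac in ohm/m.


delta = sqrt(1.68e-8 / (pi * 5.7757e+09 * 4*pi*1e-7)) = 8.583659e-07 m
R_ac = 1.68e-8 / (8.583659e-07 * pi * 1.2990e-03) = 4.796 ohm/m

4.796 ohm/m


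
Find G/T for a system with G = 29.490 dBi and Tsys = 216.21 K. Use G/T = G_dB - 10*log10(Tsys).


G/T = 29.490 - 10*log10(216.21) = 29.490 - 23.34876 = 6.141 dB/K

6.141 dB/K


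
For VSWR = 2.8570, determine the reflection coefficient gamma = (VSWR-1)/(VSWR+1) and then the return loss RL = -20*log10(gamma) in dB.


gamma = (2.8570 - 1) / (2.8570 + 1) = 0.4814623
RL = -20 * log10(0.4814623) = 6.349 dB

6.349 dB


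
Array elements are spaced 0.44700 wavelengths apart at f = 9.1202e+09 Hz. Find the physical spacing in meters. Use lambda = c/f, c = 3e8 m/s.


lambda = c / f = 3.0000e+08 / 9.1202e+09 = 0.03289402 m
d = 0.44700 * 0.03289402 = 0.01470 m

0.01470 m


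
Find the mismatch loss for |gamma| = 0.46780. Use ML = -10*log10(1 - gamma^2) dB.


ML = -10 * log10(1 - 0.46780^2) = -10 * log10(0.78116316) = 1.073 dB

1.073 dB


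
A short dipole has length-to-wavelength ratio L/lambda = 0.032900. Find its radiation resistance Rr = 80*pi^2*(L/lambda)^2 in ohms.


Rr = 80 * pi^2 * (0.032900)^2 = 80 * 9.869604 * 1.082410e-03 = 0.8546 ohm

0.8546 ohm


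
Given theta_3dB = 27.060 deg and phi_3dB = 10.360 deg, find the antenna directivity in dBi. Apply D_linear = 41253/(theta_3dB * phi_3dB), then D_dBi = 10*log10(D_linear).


D_linear = 41253 / (27.060 * 10.360) = 147.1526
D_dBi = 10 * log10(147.1526) = 21.68 dBi

21.68 dBi


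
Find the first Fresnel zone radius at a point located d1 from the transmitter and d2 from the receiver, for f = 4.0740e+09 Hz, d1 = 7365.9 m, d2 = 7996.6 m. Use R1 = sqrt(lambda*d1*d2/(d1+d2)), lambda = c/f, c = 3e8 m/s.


lambda = c / f = 3.0000e+08 / 4.0740e+09 = 0.07363770 m
R1 = sqrt(0.07363770 * 7365.9 * 7996.6 / (7365.9 + 7996.6)) = 16.80 m

16.80 m


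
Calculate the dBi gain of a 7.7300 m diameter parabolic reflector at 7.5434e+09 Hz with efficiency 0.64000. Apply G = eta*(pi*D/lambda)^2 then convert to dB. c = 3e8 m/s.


lambda = c / f = 3.0000e+08 / 7.5434e+09 = 0.03976987 m
G_linear = 0.64000 * (pi * 7.7300 / 0.03976987)^2 = 238632.9
G_dBi = 10 * log10(238632.9) = 53.78 dBi

53.78 dBi


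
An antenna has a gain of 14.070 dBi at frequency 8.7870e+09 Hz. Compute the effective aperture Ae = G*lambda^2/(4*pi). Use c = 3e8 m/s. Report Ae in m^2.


lambda = c / f = 3.0000e+08 / 8.7870e+09 = 0.03414135 m
G_linear = 10^(14.070/10) = 25.52701
Ae = G_linear * lambda^2 / (4*pi) = 25.52701 * 0.03414135^2 / (4*pi) = 2.368e-03 m^2

2.368e-03 m^2


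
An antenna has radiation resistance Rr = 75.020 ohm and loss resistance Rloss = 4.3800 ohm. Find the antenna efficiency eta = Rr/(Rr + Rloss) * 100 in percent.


eta = 75.020 / (75.020 + 4.3800) * 100 = 94.48%

94.48%


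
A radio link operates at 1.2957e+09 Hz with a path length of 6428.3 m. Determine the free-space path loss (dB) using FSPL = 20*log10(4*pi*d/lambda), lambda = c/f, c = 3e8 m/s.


lambda = c / f = 3.0000e+08 / 1.2957e+09 = 0.2315351 m
FSPL = 20 * log10(4*pi*6428.3/0.2315351) = 110.9 dB

110.9 dB


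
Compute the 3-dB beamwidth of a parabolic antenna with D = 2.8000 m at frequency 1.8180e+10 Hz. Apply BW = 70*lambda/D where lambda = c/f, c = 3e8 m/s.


lambda = c / f = 3.0000e+08 / 1.8180e+10 = 0.01650165 m
BW = 70 * 0.01650165 / 2.8000 = 0.4125 deg

0.4125 deg


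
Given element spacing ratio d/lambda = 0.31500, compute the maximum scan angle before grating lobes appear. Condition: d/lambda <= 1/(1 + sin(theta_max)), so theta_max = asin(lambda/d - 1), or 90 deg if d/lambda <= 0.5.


lambda/d - 1 = 1/0.31500 - 1 = 2.174603 >= 1
d/lambda <= 0.5, so the array can scan to endfire without grating lobes: theta_max = 90 deg

90 deg


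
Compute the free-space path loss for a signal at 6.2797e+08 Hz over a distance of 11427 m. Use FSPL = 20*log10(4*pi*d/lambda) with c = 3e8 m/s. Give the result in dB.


lambda = c / f = 3.0000e+08 / 6.2797e+08 = 0.4777298 m
FSPL = 20 * log10(4*pi*11427/0.4777298) = 109.6 dB

109.6 dB


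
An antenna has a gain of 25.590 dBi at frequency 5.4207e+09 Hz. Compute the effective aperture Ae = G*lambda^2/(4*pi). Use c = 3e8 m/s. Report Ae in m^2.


lambda = c / f = 3.0000e+08 / 5.4207e+09 = 0.05534341 m
G_linear = 10^(25.590/10) = 362.2430
Ae = G_linear * lambda^2 / (4*pi) = 362.2430 * 0.05534341^2 / (4*pi) = 0.08829 m^2

0.08829 m^2


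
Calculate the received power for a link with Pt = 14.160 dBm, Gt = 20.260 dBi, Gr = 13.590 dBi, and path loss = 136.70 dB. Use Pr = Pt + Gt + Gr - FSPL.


Pr = 14.160 + 20.260 + 13.590 - 136.70 = -88.69 dBm

-88.69 dBm


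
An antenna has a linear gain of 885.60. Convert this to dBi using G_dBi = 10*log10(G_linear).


G_dBi = 10 * log10(885.60) = 29.47 dBi

29.47 dBi


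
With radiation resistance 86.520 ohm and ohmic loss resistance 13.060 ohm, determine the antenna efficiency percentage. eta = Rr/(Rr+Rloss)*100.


eta = 86.520 / (86.520 + 13.060) * 100 = 86.88%

86.88%


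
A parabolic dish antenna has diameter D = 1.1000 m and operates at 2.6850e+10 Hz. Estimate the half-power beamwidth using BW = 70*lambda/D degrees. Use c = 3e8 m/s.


lambda = c / f = 3.0000e+08 / 2.6850e+10 = 0.01117318 m
BW = 70 * 0.01117318 / 1.1000 = 0.7110 deg

0.7110 deg


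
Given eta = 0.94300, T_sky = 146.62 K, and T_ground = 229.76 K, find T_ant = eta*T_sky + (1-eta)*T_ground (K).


T_ant = 0.94300 * 146.62 + (1 - 0.94300) * 229.76 = 151.4 K

151.4 K


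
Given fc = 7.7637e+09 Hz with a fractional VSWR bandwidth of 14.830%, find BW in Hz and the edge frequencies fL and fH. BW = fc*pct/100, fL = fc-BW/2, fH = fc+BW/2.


BW = 7.7637e+09 * 14.830/100 = 1.151357e+09 Hz
fL = 7.7637e+09 - 1.151357e+09/2 = 7.188e+09 Hz
fH = 7.7637e+09 + 1.151357e+09/2 = 8.339e+09 Hz

BW=1.151e+09 Hz, fL=7.188e+09 Hz, fH=8.339e+09 Hz


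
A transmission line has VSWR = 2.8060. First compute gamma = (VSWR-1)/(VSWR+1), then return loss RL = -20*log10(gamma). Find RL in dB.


gamma = (2.8060 - 1) / (2.8060 + 1) = 0.4745139
RL = -20 * log10(0.4745139) = 6.475 dB

6.475 dB


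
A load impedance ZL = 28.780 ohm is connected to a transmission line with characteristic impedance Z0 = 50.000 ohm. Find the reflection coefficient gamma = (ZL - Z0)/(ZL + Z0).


gamma = (28.780 - 50.000) / (28.780 + 50.000) = -0.2694

-0.2694


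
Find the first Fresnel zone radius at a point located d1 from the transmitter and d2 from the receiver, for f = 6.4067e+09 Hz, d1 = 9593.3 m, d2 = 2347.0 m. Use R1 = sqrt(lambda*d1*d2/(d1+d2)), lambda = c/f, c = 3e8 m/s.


lambda = c / f = 3.0000e+08 / 6.4067e+09 = 0.04682598 m
R1 = sqrt(0.04682598 * 9593.3 * 2347.0 / (9593.3 + 2347.0)) = 9.397 m

9.397 m


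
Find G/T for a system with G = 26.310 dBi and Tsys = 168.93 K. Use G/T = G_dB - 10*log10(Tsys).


G/T = 26.310 - 10*log10(168.93) = 26.310 - 22.27707 = 4.033 dB/K

4.033 dB/K


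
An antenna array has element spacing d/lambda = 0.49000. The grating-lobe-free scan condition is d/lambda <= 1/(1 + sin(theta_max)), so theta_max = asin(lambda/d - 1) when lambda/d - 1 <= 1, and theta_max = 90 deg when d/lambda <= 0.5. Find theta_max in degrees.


lambda/d - 1 = 1/0.49000 - 1 = 1.040816 >= 1
d/lambda <= 0.5, so the array can scan to endfire without grating lobes: theta_max = 90 deg

90 deg


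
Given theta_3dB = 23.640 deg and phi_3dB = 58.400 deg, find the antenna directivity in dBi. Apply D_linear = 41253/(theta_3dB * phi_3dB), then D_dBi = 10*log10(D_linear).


D_linear = 41253 / (23.640 * 58.400) = 29.88101
D_dBi = 10 * log10(29.88101) = 14.75 dBi

14.75 dBi


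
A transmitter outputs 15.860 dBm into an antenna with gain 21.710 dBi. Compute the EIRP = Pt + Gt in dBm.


EIRP = Pt + Gt = 15.860 + 21.710 = 37.57 dBm

37.57 dBm


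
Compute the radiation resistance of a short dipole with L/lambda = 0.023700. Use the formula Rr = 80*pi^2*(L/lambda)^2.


Rr = 80 * pi^2 * (0.023700)^2 = 80 * 9.869604 * 5.616900e-04 = 0.4435 ohm

0.4435 ohm


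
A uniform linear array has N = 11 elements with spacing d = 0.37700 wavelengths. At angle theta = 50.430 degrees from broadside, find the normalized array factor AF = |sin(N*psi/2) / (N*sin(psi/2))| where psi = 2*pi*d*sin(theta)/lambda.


psi = 2*pi*0.37700*sin(50.430 deg) = 1.825952 rad
AF = |sin(11*1.825952/2) / (11*sin(1.825952/2))| = 0.06656

0.06656
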